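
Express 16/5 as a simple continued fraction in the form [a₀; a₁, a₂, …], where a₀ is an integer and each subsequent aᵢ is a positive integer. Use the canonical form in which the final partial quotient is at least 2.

[3; 5]

Run the Euclidean algorithm, recording each quotient:
16 ÷ 5 → quotient 3, remainder 1
5 ÷ 1 → quotient 5, remainder 0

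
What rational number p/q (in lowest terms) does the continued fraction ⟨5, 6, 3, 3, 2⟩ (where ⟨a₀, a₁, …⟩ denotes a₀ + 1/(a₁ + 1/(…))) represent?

Use the convergent recurrence hₖ = aₖ·hₖ₋₁ + hₖ₋₂ (and likewise for the denominators kₖ):
a_0 = 5: 5/1
a_1 = 6: 31/6
a_2 = 3: 98/19
a_3 = 3: 325/63
a_4 = 2: 748/145

748/145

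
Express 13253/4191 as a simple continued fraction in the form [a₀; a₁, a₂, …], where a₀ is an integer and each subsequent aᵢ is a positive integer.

[3; 6, 6, 7, 1, 13]

Run the Euclidean algorithm, recording each quotient:
⌊13253/4191⌋ = 3, remainder 680
⌊4191/680⌋ = 6, remainder 111
⌊680/111⌋ = 6, remainder 14
⌊111/14⌋ = 7, remainder 13
⌊14/13⌋ = 1, remainder 1
⌊13/1⌋ = 13, remainder 0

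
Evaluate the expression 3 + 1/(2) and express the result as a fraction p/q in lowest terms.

Start with 2.
3 + 1/(2/1) = 3 + 1/2 = 7/2

7/2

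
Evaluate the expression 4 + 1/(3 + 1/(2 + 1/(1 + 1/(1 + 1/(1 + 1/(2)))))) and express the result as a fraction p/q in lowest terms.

Build up convergents one term at a time:
a_0 = 4: 4/1
a_1 = 3: 13/3
a_2 = 2: 30/7
a_3 = 1: 43/10
a_4 = 1: 73/17
a_5 = 1: 116/27
a_6 = 2: 305/71

305/71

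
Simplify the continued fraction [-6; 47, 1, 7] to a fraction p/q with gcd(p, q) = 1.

Starting at the tail and folding back:
Start with 7.
1 + 1/(7/1) = 1 + 1/7 = 8/7
47 + 1/(8/7) = 47 + 7/8 = 383/8
-6 + 1/(383/8) = -6 + 8/383 = -2290/383

-2290/383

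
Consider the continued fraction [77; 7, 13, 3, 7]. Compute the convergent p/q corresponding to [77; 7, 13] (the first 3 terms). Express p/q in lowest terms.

7097/92

Use the convergent recurrence hₖ = aₖ·hₖ₋₁ + hₖ₋₂ (and likewise for the denominators kₖ):
a_0 = 77: 77/1
a_1 = 7: 540/7
a_2 = 13: 7097/92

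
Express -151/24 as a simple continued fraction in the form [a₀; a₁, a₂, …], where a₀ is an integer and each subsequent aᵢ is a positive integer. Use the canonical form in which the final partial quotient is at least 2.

⌊-151/24⌋ = -7, remainder 17
⌊24/17⌋ = 1, remainder 7
⌊17/7⌋ = 2, remainder 3
⌊7/3⌋ = 2, remainder 1
⌊3/1⌋ = 3, remainder 0

[-7; 1, 2, 2, 3]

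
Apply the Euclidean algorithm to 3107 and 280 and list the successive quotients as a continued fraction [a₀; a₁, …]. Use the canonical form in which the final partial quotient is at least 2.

⌊3107/280⌋ = 11, remainder 27
⌊280/27⌋ = 10, remainder 10
⌊27/10⌋ = 2, remainder 7
⌊10/7⌋ = 1, remainder 3
⌊7/3⌋ = 2, remainder 1
⌊3/1⌋ = 3, remainder 0

[11; 10, 2, 1, 2, 3]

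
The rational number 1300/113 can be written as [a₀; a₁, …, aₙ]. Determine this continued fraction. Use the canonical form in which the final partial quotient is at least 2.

[11; 1, 1, 56]

Repeatedly divide and take the remainder:
1300 ÷ 113 → quotient 11, remainder 57
113 ÷ 57 → quotient 1, remainder 56
57 ÷ 56 → quotient 1, remainder 1
56 ÷ 1 → quotient 56, remainder 0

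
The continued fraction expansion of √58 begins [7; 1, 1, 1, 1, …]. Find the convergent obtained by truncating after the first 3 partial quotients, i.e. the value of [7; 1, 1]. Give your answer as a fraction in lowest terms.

Start with 1.
1 + 1/(1/1) = 1 + 1/1 = 2/1
7 + 1/(2/1) = 7 + 1/2 = 15/2

15/2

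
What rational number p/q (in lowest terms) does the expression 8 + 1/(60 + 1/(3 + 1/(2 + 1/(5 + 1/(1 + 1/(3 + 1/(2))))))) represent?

188975/23573

Starting at the tail and folding back:
Start with 2.
3 + 1/(2/1) = 3 + 1/2 = 7/2
1 + 1/(7/2) = 1 + 2/7 = 9/7
5 + 1/(9/7) = 5 + 7/9 = 52/9
2 + 1/(52/9) = 2 + 9/52 = 113/52
3 + 1/(113/52) = 3 + 52/113 = 391/113
60 + 1/(391/113) = 60 + 113/391 = 23573/391
8 + 1/(23573/391) = 8 + 391/23573 = 188975/23573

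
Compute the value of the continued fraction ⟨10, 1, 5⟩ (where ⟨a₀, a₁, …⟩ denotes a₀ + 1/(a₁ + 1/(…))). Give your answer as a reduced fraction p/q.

65/6

Start with 5.
1 + 1/(5/1) = 1 + 1/5 = 6/5
10 + 1/(6/5) = 10 + 5/6 = 65/6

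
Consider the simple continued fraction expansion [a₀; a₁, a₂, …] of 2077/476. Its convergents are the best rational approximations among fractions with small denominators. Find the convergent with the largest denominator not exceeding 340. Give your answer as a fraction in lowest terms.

48/11

a_0 = 4: 4/1  (≤ bound)
a_1 = 2: 9/2  (≤ bound)
a_2 = 1: 13/3  (≤ bound)
a_3 = 3: 48/11  (≤ bound)
a_4 = 43: 2077/476  (> 340, stop)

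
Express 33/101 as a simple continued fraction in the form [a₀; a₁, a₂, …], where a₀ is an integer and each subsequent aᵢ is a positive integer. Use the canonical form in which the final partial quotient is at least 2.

33 ÷ 101 → quotient 0, remainder 33
101 ÷ 33 → quotient 3, remainder 2
33 ÷ 2 → quotient 16, remainder 1
2 ÷ 1 → quotient 2, remainder 0

[0; 3, 16, 2]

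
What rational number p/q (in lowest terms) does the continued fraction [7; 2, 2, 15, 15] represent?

Build up convergents one term at a time:
a_0 = 7: 7/1
a_1 = 2: 15/2
a_2 = 2: 37/5
a_3 = 15: 570/77
a_4 = 15: 8587/1160

8587/1160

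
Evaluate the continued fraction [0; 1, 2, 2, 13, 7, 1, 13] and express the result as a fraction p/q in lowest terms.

Use the convergent recurrence hₖ = aₖ·hₖ₋₁ + hₖ₋₂ (and likewise for the denominators kₖ):
a_0 = 0: 0/1
a_1 = 1: 1/1
a_2 = 2: 2/3
a_3 = 2: 5/7
a_4 = 13: 67/94
a_5 = 7: 474/665
a_6 = 1: 541/759
a_7 = 13: 7507/10532

7507/10532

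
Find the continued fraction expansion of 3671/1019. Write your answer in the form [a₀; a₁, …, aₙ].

⌊3671/1019⌋ = 3, remainder 614
⌊1019/614⌋ = 1, remainder 405
⌊614/405⌋ = 1, remainder 209
⌊405/209⌋ = 1, remainder 196
⌊209/196⌋ = 1, remainder 13
⌊196/13⌋ = 15, remainder 1
⌊13/1⌋ = 13, remainder 0

[3; 1, 1, 1, 1, 15, 13]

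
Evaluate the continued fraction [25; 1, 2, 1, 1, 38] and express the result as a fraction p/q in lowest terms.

6943/270

Collapse the nested fraction from the inside out:
Start with 38.
1 + 1/(38/1) = 1 + 1/38 = 39/38
1 + 1/(39/38) = 1 + 38/39 = 77/39
2 + 1/(77/39) = 2 + 39/77 = 193/77
1 + 1/(193/77) = 1 + 77/193 = 270/193
25 + 1/(270/193) = 25 + 193/270 = 6943/270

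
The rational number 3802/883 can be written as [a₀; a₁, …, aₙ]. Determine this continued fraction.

⌊3802/883⌋ = 4, remainder 270
⌊883/270⌋ = 3, remainder 73
⌊270/73⌋ = 3, remainder 51
⌊73/51⌋ = 1, remainder 22
⌊51/22⌋ = 2, remainder 7
⌊22/7⌋ = 3, remainder 1
⌊7/1⌋ = 7, remainder 0

[4; 3, 3, 1, 2, 3, 7]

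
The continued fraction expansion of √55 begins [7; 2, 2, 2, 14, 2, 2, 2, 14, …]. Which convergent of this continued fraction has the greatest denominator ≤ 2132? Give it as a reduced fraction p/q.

6593/889

List convergents until the denominator exceeds the bound:
a_0 = 7: 7/1  (≤ bound)
a_1 = 2: 15/2  (≤ bound)
a_2 = 2: 37/5  (≤ bound)
a_3 = 2: 89/12  (≤ bound)
a_4 = 14: 1283/173  (≤ bound)
a_5 = 2: 2655/358  (≤ bound)
a_6 = 2: 6593/889  (≤ bound)
a_7 = 2: 15841/2136  (> 2132, stop)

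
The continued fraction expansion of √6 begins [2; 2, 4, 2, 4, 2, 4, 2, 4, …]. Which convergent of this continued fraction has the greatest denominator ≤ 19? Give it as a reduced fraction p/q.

22/9

a_0 = 2: 2/1  (≤ bound)
a_1 = 2: 5/2  (≤ bound)
a_2 = 4: 22/9  (≤ bound)
a_3 = 2: 49/20  (> 19, stop)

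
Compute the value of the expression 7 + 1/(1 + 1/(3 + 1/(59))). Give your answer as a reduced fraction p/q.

1837/237

Start with 59.
3 + 1/(59/1) = 3 + 1/59 = 178/59
1 + 1/(178/59) = 1 + 59/178 = 237/178
7 + 1/(237/178) = 7 + 178/237 = 1837/237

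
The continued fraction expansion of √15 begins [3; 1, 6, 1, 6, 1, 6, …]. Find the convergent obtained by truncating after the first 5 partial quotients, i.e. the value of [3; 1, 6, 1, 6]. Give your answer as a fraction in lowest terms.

Build up convergents one term at a time:
a_0 = 3: 3/1
a_1 = 1: 4/1
a_2 = 6: 27/7
a_3 = 1: 31/8
a_4 = 6: 213/55

213/55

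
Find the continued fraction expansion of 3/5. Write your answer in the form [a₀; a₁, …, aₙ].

3 ÷ 5 → quotient 0, remainder 3
5 ÷ 3 → quotient 1, remainder 2
3 ÷ 2 → quotient 1, remainder 1
2 ÷ 1 → quotient 2, remainder 0

[0; 1, 1, 2]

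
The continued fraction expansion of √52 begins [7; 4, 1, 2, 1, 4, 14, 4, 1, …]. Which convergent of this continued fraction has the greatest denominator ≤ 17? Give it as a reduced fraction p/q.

a_0 = 7: 7/1  (≤ bound)
a_1 = 4: 29/4  (≤ bound)
a_2 = 1: 36/5  (≤ bound)
a_3 = 2: 101/14  (≤ bound)
a_4 = 1: 137/19  (> 17, stop)

101/14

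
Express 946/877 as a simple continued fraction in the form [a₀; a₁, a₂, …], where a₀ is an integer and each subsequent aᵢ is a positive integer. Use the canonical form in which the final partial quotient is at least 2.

Run the Euclidean algorithm, recording each quotient:
946 ÷ 877 → quotient 1, remainder 69
877 ÷ 69 → quotient 12, remainder 49
69 ÷ 49 → quotient 1, remainder 20
49 ÷ 20 → quotient 2, remainder 9
20 ÷ 9 → quotient 2, remainder 2
9 ÷ 2 → quotient 4, remainder 1
2 ÷ 1 → quotient 2, remainder 0

[1; 12, 1, 2, 2, 4, 2]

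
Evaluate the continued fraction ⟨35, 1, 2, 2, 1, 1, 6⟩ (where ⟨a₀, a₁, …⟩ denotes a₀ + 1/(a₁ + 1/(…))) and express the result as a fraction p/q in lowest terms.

3999/112

Compute successive convergents:
a_0 = 35: 35/1
a_1 = 1: 36/1
a_2 = 2: 107/3
a_3 = 2: 250/7
a_4 = 1: 357/10
a_5 = 1: 607/17
a_6 = 6: 3999/112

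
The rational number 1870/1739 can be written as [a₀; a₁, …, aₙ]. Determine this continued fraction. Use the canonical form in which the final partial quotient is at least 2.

Repeatedly divide and take the remainder:
1870 = 1·1739 + 131, so a_0 = 1
1739 = 13·131 + 36, so a_1 = 13
131 = 3·36 + 23, so a_2 = 3
36 = 1·23 + 13, so a_3 = 1
23 = 1·13 + 10, so a_4 = 1
13 = 1·10 + 3, so a_5 = 1
10 = 3·3 + 1, so a_6 = 3
3 = 3·1 + 0, so a_7 = 3

[1; 13, 3, 1, 1, 1, 3, 3]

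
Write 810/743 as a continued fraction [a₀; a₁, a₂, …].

810 ÷ 743 → quotient 1, remainder 67
743 ÷ 67 → quotient 11, remainder 6
67 ÷ 6 → quotient 11, remainder 1
6 ÷ 1 → quotient 6, remainder 0

[1; 11, 11, 6]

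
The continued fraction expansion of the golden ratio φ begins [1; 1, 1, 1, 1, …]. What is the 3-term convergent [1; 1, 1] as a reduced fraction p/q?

3/2

a_0 = 1: 1/1
a_1 = 1: 2/1
a_2 = 1: 3/2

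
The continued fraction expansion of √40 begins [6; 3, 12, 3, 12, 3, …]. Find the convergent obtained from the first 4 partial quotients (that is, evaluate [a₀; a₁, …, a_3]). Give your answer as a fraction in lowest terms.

721/114

Start with 3.
12 + 1/(3/1) = 12 + 1/3 = 37/3
3 + 1/(37/3) = 3 + 3/37 = 114/37
6 + 1/(114/37) = 6 + 37/114 = 721/114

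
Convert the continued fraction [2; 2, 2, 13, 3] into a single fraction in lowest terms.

495/206

Use the convergent recurrence hₖ = aₖ·hₖ₋₁ + hₖ₋₂ (and likewise for the denominators kₖ):
a_0 = 2: 2/1
a_1 = 2: 5/2
a_2 = 2: 12/5
a_3 = 13: 161/67
a_4 = 3: 495/206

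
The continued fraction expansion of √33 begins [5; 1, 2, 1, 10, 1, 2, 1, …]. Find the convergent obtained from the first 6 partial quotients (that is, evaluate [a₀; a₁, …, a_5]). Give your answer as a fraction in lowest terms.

a_0 = 5: 5/1
a_1 = 1: 6/1
a_2 = 2: 17/3
a_3 = 1: 23/4
a_4 = 10: 247/43
a_5 = 1: 270/47

270/47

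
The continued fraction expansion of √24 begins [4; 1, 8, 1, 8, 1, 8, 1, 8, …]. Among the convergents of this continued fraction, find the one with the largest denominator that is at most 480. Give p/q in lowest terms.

485/99

a_0 = 4: 4/1  (≤ bound)
a_1 = 1: 5/1  (≤ bound)
a_2 = 8: 44/9  (≤ bound)
a_3 = 1: 49/10  (≤ bound)
a_4 = 8: 436/89  (≤ bound)
a_5 = 1: 485/99  (≤ bound)
a_6 = 8: 4316/881  (> 480, stop)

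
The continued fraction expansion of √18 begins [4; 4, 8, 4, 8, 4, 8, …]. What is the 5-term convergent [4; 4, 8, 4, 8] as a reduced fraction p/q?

Start with 8.
4 + 1/(8/1) = 4 + 1/8 = 33/8
8 + 1/(33/8) = 8 + 8/33 = 272/33
4 + 1/(272/33) = 4 + 33/272 = 1121/272
4 + 1/(1121/272) = 4 + 272/1121 = 4756/1121

4756/1121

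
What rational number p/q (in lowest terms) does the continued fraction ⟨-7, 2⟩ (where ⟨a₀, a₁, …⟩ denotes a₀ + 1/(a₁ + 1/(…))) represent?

Start with 2.
-7 + 1/(2/1) = -7 + 1/2 = -13/2

-13/2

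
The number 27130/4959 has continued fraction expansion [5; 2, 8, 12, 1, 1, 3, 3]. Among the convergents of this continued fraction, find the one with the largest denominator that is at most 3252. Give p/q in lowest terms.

8261/1510

List convergents until the denominator exceeds the bound:
a_0 = 5: 5/1  (≤ bound)
a_1 = 2: 11/2  (≤ bound)
a_2 = 8: 93/17  (≤ bound)
a_3 = 12: 1127/206  (≤ bound)
a_4 = 1: 1220/223  (≤ bound)
a_5 = 1: 2347/429  (≤ bound)
a_6 = 3: 8261/1510  (≤ bound)
a_7 = 3: 27130/4959  (> 3252, stop)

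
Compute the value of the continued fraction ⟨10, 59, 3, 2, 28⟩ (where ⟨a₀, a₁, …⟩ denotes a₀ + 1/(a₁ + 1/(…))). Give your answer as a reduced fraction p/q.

a_0 = 10: 10/1
a_1 = 59: 591/59
a_2 = 3: 1783/178
a_3 = 2: 4157/415
a_4 = 28: 118179/11798

118179/11798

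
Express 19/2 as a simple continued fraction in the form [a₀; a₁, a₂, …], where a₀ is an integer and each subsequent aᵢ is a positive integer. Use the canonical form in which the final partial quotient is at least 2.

[9; 2]

19 = 9·2 + 1, so a_0 = 9
2 = 2·1 + 0, so a_1 = 2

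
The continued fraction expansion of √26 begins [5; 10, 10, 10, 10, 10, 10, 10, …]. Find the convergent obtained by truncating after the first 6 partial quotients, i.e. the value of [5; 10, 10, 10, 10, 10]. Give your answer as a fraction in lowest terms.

530451/104030

Compute successive convergents:
a_0 = 5: 5/1
a_1 = 10: 51/10
a_2 = 10: 515/101
a_3 = 10: 5201/1020
a_4 = 10: 52525/10301
a_5 = 10: 530451/104030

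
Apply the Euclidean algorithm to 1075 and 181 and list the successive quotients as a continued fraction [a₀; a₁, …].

[5; 1, 15, 2, 5]

1075 ÷ 181 → quotient 5, remainder 170
181 ÷ 170 → quotient 1, remainder 11
170 ÷ 11 → quotient 15, remainder 5
11 ÷ 5 → quotient 2, remainder 1
5 ÷ 1 → quotient 5, remainder 0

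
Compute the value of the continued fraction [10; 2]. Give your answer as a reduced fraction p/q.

21/2

Compute successive convergents:
a_0 = 10: 10/1
a_1 = 2: 21/2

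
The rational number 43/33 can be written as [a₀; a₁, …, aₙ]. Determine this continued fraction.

[1; 3, 3, 3]

Apply division with remainder until the remainder is 0:
43 ÷ 33 → quotient 1, remainder 10
33 ÷ 10 → quotient 3, remainder 3
10 ÷ 3 → quotient 3, remainder 1
3 ÷ 1 → quotient 3, remainder 0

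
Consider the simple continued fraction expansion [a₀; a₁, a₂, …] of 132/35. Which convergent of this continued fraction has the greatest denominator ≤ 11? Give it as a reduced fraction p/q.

34/9

a_0 = 3: 3/1  (≤ bound)
a_1 = 1: 4/1  (≤ bound)
a_2 = 3: 15/4  (≤ bound)
a_3 = 2: 34/9  (≤ bound)
a_4 = 1: 49/13  (> 11, stop)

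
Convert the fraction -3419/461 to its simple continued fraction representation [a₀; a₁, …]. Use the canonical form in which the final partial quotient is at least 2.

Apply division with remainder until the remainder is 0:
⌊-3419/461⌋ = -8, remainder 269
⌊461/269⌋ = 1, remainder 192
⌊269/192⌋ = 1, remainder 77
⌊192/77⌋ = 2, remainder 38
⌊77/38⌋ = 2, remainder 1
⌊38/1⌋ = 38, remainder 0

[-8; 1, 1, 2, 2, 38]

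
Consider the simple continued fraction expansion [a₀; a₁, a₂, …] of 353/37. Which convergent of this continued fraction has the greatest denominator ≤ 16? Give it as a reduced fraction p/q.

124/13

a_0 = 9: 9/1  (≤ bound)
a_1 = 1: 10/1  (≤ bound)
a_2 = 1: 19/2  (≤ bound)
a_3 = 5: 105/11  (≤ bound)
a_4 = 1: 124/13  (≤ bound)
a_5 = 2: 353/37  (> 16, stop)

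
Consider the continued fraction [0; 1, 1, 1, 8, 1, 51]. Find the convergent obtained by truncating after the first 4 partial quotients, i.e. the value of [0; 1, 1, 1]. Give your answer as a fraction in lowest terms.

a_0 = 0: 0/1
a_1 = 1: 1/1
a_2 = 1: 1/2
a_3 = 1: 2/3

2/3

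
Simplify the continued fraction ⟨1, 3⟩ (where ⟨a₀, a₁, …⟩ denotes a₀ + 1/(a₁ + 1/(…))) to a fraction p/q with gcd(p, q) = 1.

4/3

Build up convergents one term at a time:
a_0 = 1: 1/1
a_1 = 3: 4/3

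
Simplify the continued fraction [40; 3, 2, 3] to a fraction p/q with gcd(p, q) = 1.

Start with 3.
2 + 1/(3/1) = 2 + 1/3 = 7/3
3 + 1/(7/3) = 3 + 3/7 = 24/7
40 + 1/(24/7) = 40 + 7/24 = 967/24

967/24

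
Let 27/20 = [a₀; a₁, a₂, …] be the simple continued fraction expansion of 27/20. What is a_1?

⌊27/20⌋ = 1, remainder 7
⌊20/7⌋ = 2, remainder 6

2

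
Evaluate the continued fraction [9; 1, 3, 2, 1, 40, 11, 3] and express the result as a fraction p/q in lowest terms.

176093/18025

a_0 = 9: 9/1
a_1 = 1: 10/1
a_2 = 3: 39/4
a_3 = 2: 88/9
a_4 = 1: 127/13
a_5 = 40: 5168/529
a_6 = 11: 56975/5832
a_7 = 3: 176093/18025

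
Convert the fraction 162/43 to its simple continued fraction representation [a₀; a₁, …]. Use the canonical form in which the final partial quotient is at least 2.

Repeatedly divide and take the remainder:
162 ÷ 43 → quotient 3, remainder 33
43 ÷ 33 → quotient 1, remainder 10
33 ÷ 10 → quotient 3, remainder 3
10 ÷ 3 → quotient 3, remainder 1
3 ÷ 1 → quotient 3, remainder 0

[3; 1, 3, 3, 3]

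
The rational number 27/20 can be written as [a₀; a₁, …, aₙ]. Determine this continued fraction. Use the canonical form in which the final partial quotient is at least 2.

27 ÷ 20 → quotient 1, remainder 7
20 ÷ 7 → quotient 2, remainder 6
7 ÷ 6 → quotient 1, remainder 1
6 ÷ 1 → quotient 6, remainder 0

[1; 2, 1, 6]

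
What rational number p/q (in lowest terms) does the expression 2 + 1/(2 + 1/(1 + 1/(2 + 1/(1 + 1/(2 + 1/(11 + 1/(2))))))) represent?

a_0 = 2: 2/1
a_1 = 2: 5/2
a_2 = 1: 7/3
a_3 = 2: 19/8
a_4 = 1: 26/11
a_5 = 2: 71/30
a_6 = 11: 807/341
a_7 = 2: 1685/712

1685/712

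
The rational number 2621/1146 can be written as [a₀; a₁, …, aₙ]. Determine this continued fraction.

Run the Euclidean algorithm, recording each quotient:
2621 = 2·1146 + 329, so a_0 = 2
1146 = 3·329 + 159, so a_1 = 3
329 = 2·159 + 11, so a_2 = 2
159 = 14·11 + 5, so a_3 = 14
11 = 2·5 + 1, so a_4 = 2
5 = 5·1 + 0, so a_5 = 5

[2; 3, 2, 14, 2, 5]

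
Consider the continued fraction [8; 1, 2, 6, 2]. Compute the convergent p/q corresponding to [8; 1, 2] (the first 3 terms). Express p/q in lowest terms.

26/3

Start with 2.
1 + 1/(2/1) = 1 + 1/2 = 3/2
8 + 1/(3/2) = 8 + 2/3 = 26/3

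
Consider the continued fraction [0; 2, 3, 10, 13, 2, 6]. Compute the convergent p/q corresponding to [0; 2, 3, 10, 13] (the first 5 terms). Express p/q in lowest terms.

Start with 13.
10 + 1/(13/1) = 10 + 1/13 = 131/13
3 + 1/(131/13) = 3 + 13/131 = 406/131
2 + 1/(406/131) = 2 + 131/406 = 943/406
0 + 1/(943/406) = 0 + 406/943 = 406/943

406/943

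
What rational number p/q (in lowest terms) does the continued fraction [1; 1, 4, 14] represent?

Start with 14.
4 + 1/(14/1) = 4 + 1/14 = 57/14
1 + 1/(57/14) = 1 + 14/57 = 71/57
1 + 1/(71/57) = 1 + 57/71 = 128/71

128/71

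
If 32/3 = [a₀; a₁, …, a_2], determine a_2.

32 = 10·3 + 2, so a_0 = 10
3 = 1·2 + 1, so a_1 = 1
2 = 2·1 + 0, so a_2 = 2

2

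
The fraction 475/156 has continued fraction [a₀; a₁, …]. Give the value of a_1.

22

⌊475/156⌋ = 3, remainder 7
⌊156/7⌋ = 22, remainder 2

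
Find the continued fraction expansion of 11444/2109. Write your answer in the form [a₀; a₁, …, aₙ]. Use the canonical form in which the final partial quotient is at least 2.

[5; 2, 2, 1, 8, 6, 1, 4]

Apply division with remainder until the remainder is 0:
⌊11444/2109⌋ = 5, remainder 899
⌊2109/899⌋ = 2, remainder 311
⌊899/311⌋ = 2, remainder 277
⌊311/277⌋ = 1, remainder 34
⌊277/34⌋ = 8, remainder 5
⌊34/5⌋ = 6, remainder 4
⌊5/4⌋ = 1, remainder 1
⌊4/1⌋ = 4, remainder 0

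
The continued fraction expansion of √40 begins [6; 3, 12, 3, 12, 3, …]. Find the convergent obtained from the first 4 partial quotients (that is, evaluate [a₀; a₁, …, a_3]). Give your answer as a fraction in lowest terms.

721/114

a_0 = 6: 6/1
a_1 = 3: 19/3
a_2 = 12: 234/37
a_3 = 3: 721/114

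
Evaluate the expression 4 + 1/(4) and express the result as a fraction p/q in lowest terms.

Work from the innermost term outward:
Start with 4.
4 + 1/(4/1) = 4 + 1/4 = 17/4

17/4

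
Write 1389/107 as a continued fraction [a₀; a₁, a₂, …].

1389 ÷ 107 → quotient 12, remainder 105
107 ÷ 105 → quotient 1, remainder 2
105 ÷ 2 → quotient 52, remainder 1
2 ÷ 1 → quotient 2, remainder 0

[12; 1, 52, 2]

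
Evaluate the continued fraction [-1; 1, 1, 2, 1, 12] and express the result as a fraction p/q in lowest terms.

Start with 12.
1 + 1/(12/1) = 1 + 1/12 = 13/12
2 + 1/(13/12) = 2 + 12/13 = 38/13
1 + 1/(38/13) = 1 + 13/38 = 51/38
1 + 1/(51/38) = 1 + 38/51 = 89/51
-1 + 1/(89/51) = -1 + 51/89 = -38/89

-38/89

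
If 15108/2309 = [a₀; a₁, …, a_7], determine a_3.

15108 = 6·2309 + 1254, so a_0 = 6
2309 = 1·1254 + 1055, so a_1 = 1
1254 = 1·1055 + 199, so a_2 = 1
1055 = 5·199 + 60, so a_3 = 5

5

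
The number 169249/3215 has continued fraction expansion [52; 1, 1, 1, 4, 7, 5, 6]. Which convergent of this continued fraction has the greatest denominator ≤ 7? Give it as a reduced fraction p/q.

158/3

a_0 = 52: 52/1  (≤ bound)
a_1 = 1: 53/1  (≤ bound)
a_2 = 1: 105/2  (≤ bound)
a_3 = 1: 158/3  (≤ bound)
a_4 = 4: 737/14  (> 7, stop)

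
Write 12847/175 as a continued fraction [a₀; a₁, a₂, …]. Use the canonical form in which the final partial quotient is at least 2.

Repeatedly divide and take the remainder:
12847 = 73·175 + 72, so a_0 = 73
175 = 2·72 + 31, so a_1 = 2
72 = 2·31 + 10, so a_2 = 2
31 = 3·10 + 1, so a_3 = 3
10 = 10·1 + 0, so a_4 = 10

[73; 2, 2, 3, 10]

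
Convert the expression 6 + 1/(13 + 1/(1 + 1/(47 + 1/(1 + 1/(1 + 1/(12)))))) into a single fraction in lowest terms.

102955/16957

Start with 12.
1 + 1/(12/1) = 1 + 1/12 = 13/12
1 + 1/(13/12) = 1 + 12/13 = 25/13
47 + 1/(25/13) = 47 + 13/25 = 1188/25
1 + 1/(1188/25) = 1 + 25/1188 = 1213/1188
13 + 1/(1213/1188) = 13 + 1188/1213 = 16957/1213
6 + 1/(16957/1213) = 6 + 1213/16957 = 102955/16957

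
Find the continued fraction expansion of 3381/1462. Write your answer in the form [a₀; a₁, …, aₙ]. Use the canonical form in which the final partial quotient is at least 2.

[2; 3, 5, 45, 2]

3381 = 2·1462 + 457, so a_0 = 2
1462 = 3·457 + 91, so a_1 = 3
457 = 5·91 + 2, so a_2 = 5
91 = 45·2 + 1, so a_3 = 45
2 = 2·1 + 0, so a_4 = 2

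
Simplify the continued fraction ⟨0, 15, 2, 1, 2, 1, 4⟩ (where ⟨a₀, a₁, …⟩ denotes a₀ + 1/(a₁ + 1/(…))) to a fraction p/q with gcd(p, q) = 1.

Start with 4.
1 + 1/(4/1) = 1 + 1/4 = 5/4
2 + 1/(5/4) = 2 + 4/5 = 14/5
1 + 1/(14/5) = 1 + 5/14 = 19/14
2 + 1/(19/14) = 2 + 14/19 = 52/19
15 + 1/(52/19) = 15 + 19/52 = 799/52
0 + 1/(799/52) = 0 + 52/799 = 52/799

52/799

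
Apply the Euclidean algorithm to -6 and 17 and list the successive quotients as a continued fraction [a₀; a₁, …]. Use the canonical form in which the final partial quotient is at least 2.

[-1; 1, 1, 1, 5]

-6 ÷ 17 → quotient -1, remainder 11
17 ÷ 11 → quotient 1, remainder 6
11 ÷ 6 → quotient 1, remainder 5
6 ÷ 5 → quotient 1, remainder 1
5 ÷ 1 → quotient 5, remainder 0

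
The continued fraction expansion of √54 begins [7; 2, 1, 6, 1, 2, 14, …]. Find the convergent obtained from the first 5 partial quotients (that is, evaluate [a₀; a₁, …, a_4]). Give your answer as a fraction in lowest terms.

169/23

a_0 = 7: 7/1
a_1 = 2: 15/2
a_2 = 1: 22/3
a_3 = 6: 147/20
a_4 = 1: 169/23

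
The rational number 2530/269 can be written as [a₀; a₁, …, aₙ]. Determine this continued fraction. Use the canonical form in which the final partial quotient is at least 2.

[9; 2, 2, 7, 3, 2]

2530 ÷ 269 → quotient 9, remainder 109
269 ÷ 109 → quotient 2, remainder 51
109 ÷ 51 → quotient 2, remainder 7
51 ÷ 7 → quotient 7, remainder 2
7 ÷ 2 → quotient 3, remainder 1
2 ÷ 1 → quotient 2, remainder 0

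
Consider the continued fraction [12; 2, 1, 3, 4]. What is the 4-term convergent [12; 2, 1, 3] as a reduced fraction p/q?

Work from the innermost term outward:
Start with 3.
1 + 1/(3/1) = 1 + 1/3 = 4/3
2 + 1/(4/3) = 2 + 3/4 = 11/4
12 + 1/(11/4) = 12 + 4/11 = 136/11

136/11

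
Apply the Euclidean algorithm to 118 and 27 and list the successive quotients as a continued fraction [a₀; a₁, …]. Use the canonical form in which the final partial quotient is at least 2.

[4; 2, 1, 2, 3]

118 ÷ 27 → quotient 4, remainder 10
27 ÷ 10 → quotient 2, remainder 7
10 ÷ 7 → quotient 1, remainder 3
7 ÷ 3 → quotient 2, remainder 1
3 ÷ 1 → quotient 3, remainder 0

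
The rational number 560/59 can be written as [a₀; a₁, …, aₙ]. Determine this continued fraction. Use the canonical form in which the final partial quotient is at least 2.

560 = 9·59 + 29, so a_0 = 9
59 = 2·29 + 1, so a_1 = 2
29 = 29·1 + 0, so a_2 = 29

[9; 2, 29]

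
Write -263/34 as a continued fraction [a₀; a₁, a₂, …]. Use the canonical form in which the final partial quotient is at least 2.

-263 ÷ 34 → quotient -8, remainder 9
34 ÷ 9 → quotient 3, remainder 7
9 ÷ 7 → quotient 1, remainder 2
7 ÷ 2 → quotient 3, remainder 1
2 ÷ 1 → quotient 2, remainder 0

[-8; 3, 1, 3, 2]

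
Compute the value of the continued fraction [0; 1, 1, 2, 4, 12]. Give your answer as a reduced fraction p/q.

a_0 = 0: 0/1
a_1 = 1: 1/1
a_2 = 1: 1/2
a_3 = 2: 3/5
a_4 = 4: 13/22
a_5 = 12: 159/269

159/269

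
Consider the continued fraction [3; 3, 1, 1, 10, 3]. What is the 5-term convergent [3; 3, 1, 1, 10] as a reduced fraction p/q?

a_0 = 3: 3/1
a_1 = 3: 10/3
a_2 = 1: 13/4
a_3 = 1: 23/7
a_4 = 10: 243/74

243/74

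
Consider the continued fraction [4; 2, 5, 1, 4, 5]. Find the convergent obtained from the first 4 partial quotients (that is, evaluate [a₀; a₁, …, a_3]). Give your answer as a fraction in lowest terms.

58/13

Collapse the nested fraction from the inside out:
Start with 1.
5 + 1/(1/1) = 5 + 1/1 = 6/1
2 + 1/(6/1) = 2 + 1/6 = 13/6
4 + 1/(13/6) = 4 + 6/13 = 58/13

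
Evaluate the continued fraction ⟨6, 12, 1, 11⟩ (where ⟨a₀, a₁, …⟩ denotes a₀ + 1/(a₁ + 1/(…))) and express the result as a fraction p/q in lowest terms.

942/155

a_0 = 6: 6/1
a_1 = 12: 73/12
a_2 = 1: 79/13
a_3 = 11: 942/155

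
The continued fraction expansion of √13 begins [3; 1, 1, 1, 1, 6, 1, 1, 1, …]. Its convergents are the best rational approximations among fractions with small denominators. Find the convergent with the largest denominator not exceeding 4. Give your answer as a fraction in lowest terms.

a_0 = 3: 3/1  (≤ bound)
a_1 = 1: 4/1  (≤ bound)
a_2 = 1: 7/2  (≤ bound)
a_3 = 1: 11/3  (≤ bound)
a_4 = 1: 18/5  (> 4, stop)

11/3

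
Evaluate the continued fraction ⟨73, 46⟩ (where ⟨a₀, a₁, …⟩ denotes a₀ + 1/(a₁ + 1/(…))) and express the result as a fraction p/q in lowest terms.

3359/46

a_0 = 73: 73/1
a_1 = 46: 3359/46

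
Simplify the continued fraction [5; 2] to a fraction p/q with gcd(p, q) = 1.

11/2

Start with 2.
5 + 1/(2/1) = 5 + 1/2 = 11/2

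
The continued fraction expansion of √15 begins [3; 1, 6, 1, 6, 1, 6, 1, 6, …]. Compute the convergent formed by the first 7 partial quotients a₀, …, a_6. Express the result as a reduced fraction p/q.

Build up convergents one term at a time:
a_0 = 3: 3/1
a_1 = 1: 4/1
a_2 = 6: 27/7
a_3 = 1: 31/8
a_4 = 6: 213/55
a_5 = 1: 244/63
a_6 = 6: 1677/433

1677/433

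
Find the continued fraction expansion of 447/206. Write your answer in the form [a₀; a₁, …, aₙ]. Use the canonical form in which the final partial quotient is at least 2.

Run the Euclidean algorithm, recording each quotient:
⌊447/206⌋ = 2, remainder 35
⌊206/35⌋ = 5, remainder 31
⌊35/31⌋ = 1, remainder 4
⌊31/4⌋ = 7, remainder 3
⌊4/3⌋ = 1, remainder 1
⌊3/1⌋ = 3, remainder 0

[2; 5, 1, 7, 1, 3]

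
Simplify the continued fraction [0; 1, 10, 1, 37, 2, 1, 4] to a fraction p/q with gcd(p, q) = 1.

a_0 = 0: 0/1
a_1 = 1: 1/1
a_2 = 10: 10/11
a_3 = 1: 11/12
a_4 = 37: 417/455
a_5 = 2: 845/922
a_6 = 1: 1262/1377
a_7 = 4: 5893/6430

5893/6430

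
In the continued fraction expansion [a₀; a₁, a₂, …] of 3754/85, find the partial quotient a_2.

3754 = 44·85 + 14, so a_0 = 44
85 = 6·14 + 1, so a_1 = 6
14 = 14·1 + 0, so a_2 = 14

14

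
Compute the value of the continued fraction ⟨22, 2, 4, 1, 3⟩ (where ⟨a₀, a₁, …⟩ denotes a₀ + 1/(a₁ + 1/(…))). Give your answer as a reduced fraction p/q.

943/42

Use the convergent recurrence hₖ = aₖ·hₖ₋₁ + hₖ₋₂ (and likewise for the denominators kₖ):
a_0 = 22: 22/1
a_1 = 2: 45/2
a_2 = 4: 202/9
a_3 = 1: 247/11
a_4 = 3: 943/42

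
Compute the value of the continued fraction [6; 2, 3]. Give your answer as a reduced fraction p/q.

Compute successive convergents:
a_0 = 6: 6/1
a_1 = 2: 13/2
a_2 = 3: 45/7

45/7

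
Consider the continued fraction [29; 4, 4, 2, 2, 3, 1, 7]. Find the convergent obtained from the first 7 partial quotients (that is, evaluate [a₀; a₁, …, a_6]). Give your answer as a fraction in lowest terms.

11987/410

a_0 = 29: 29/1
a_1 = 4: 117/4
a_2 = 4: 497/17
a_3 = 2: 1111/38
a_4 = 2: 2719/93
a_5 = 3: 9268/317
a_6 = 1: 11987/410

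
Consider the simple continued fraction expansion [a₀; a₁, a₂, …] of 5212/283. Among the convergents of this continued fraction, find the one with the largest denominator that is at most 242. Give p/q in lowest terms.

List convergents until the denominator exceeds the bound:
a_0 = 18: 18/1  (≤ bound)
a_1 = 2: 37/2  (≤ bound)
a_2 = 2: 92/5  (≤ bound)
a_3 = 1: 129/7  (≤ bound)
a_4 = 1: 221/12  (≤ bound)
a_5 = 23: 5212/283  (> 242, stop)

221/12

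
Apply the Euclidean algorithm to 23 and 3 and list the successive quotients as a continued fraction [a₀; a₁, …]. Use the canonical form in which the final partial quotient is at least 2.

23 ÷ 3 → quotient 7, remainder 2
3 ÷ 2 → quotient 1, remainder 1
2 ÷ 1 → quotient 2, remainder 0

[7; 1, 2]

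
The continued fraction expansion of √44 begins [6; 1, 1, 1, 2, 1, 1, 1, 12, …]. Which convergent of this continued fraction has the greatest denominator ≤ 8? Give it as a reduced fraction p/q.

a_0 = 6: 6/1  (≤ bound)
a_1 = 1: 7/1  (≤ bound)
a_2 = 1: 13/2  (≤ bound)
a_3 = 1: 20/3  (≤ bound)
a_4 = 2: 53/8  (≤ bound)
a_5 = 1: 73/11  (> 8, stop)

53/8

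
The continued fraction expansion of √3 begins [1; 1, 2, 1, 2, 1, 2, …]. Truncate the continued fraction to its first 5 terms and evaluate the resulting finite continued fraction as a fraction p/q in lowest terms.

19/11

a_0 = 1: 1/1
a_1 = 1: 2/1
a_2 = 2: 5/3
a_3 = 1: 7/4
a_4 = 2: 19/11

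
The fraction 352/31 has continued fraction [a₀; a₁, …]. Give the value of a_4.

2

352 ÷ 31 → quotient 11, remainder 11
31 ÷ 11 → quotient 2, remainder 9
11 ÷ 9 → quotient 1, remainder 2
9 ÷ 2 → quotient 4, remainder 1
2 ÷ 1 → quotient 2, remainder 0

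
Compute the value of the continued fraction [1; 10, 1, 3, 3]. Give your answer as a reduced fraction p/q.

Compute successive convergents:
a_0 = 1: 1/1
a_1 = 10: 11/10
a_2 = 1: 12/11
a_3 = 3: 47/43
a_4 = 3: 153/140

153/140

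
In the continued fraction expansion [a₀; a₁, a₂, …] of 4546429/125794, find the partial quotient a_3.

4546429 ÷ 125794 → quotient 36, remainder 17845
125794 ÷ 17845 → quotient 7, remainder 879
17845 ÷ 879 → quotient 20, remainder 265
879 ÷ 265 → quotient 3, remainder 84

3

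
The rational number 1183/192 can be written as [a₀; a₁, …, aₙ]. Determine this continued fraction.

[6; 6, 5, 6]

Run the Euclidean algorithm, recording each quotient:
1183 = 6·192 + 31, so a_0 = 6
192 = 6·31 + 6, so a_1 = 6
31 = 5·6 + 1, so a_2 = 5
6 = 6·1 + 0, so a_3 = 6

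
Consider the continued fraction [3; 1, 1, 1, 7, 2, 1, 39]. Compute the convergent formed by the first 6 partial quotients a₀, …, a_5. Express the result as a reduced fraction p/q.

179/49

Collapse the nested fraction from the inside out:
Start with 2.
7 + 1/(2/1) = 7 + 1/2 = 15/2
1 + 1/(15/2) = 1 + 2/15 = 17/15
1 + 1/(17/15) = 1 + 15/17 = 32/17
1 + 1/(32/17) = 1 + 17/32 = 49/32
3 + 1/(49/32) = 3 + 32/49 = 179/49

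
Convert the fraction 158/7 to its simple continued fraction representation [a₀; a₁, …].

[22; 1, 1, 3]

158 = 22·7 + 4, so a_0 = 22
7 = 1·4 + 3, so a_1 = 1
4 = 1·3 + 1, so a_2 = 1
3 = 3·1 + 0, so a_3 = 3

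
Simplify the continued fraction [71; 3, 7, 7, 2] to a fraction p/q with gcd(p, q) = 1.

23963/336

a_0 = 71: 71/1
a_1 = 3: 214/3
a_2 = 7: 1569/22
a_3 = 7: 11197/157
a_4 = 2: 23963/336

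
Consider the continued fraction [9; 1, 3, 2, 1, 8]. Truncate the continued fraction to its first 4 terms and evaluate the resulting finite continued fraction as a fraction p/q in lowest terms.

Work from the innermost term outward:
Start with 2.
3 + 1/(2/1) = 3 + 1/2 = 7/2
1 + 1/(7/2) = 1 + 2/7 = 9/7
9 + 1/(9/7) = 9 + 7/9 = 88/9

88/9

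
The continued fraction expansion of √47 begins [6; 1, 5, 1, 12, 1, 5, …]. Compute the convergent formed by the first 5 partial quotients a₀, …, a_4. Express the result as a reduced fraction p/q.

Build up convergents one term at a time:
a_0 = 6: 6/1
a_1 = 1: 7/1
a_2 = 5: 41/6
a_3 = 1: 48/7
a_4 = 12: 617/90

617/90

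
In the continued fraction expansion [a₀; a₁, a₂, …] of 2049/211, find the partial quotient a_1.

1

Run the Euclidean algorithm, recording each quotient:
2049 = 9·211 + 150, so a_0 = 9
211 = 1·150 + 61, so a_1 = 1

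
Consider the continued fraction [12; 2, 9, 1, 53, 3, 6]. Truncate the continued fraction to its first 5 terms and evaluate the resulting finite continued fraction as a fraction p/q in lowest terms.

Start with 53.
1 + 1/(53/1) = 1 + 1/53 = 54/53
9 + 1/(54/53) = 9 + 53/54 = 539/54
2 + 1/(539/54) = 2 + 54/539 = 1132/539
12 + 1/(1132/539) = 12 + 539/1132 = 14123/1132

14123/1132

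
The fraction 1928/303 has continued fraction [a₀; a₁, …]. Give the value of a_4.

Run the Euclidean algorithm, recording each quotient:
1928 ÷ 303 → quotient 6, remainder 110
303 ÷ 110 → quotient 2, remainder 83
110 ÷ 83 → quotient 1, remainder 27
83 ÷ 27 → quotient 3, remainder 2
27 ÷ 2 → quotient 13, remainder 1

13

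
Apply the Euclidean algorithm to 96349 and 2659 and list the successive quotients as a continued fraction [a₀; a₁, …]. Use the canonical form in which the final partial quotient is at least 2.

Run the Euclidean algorithm, recording each quotient:
96349 = 36·2659 + 625, so a_0 = 36
2659 = 4·625 + 159, so a_1 = 4
625 = 3·159 + 148, so a_2 = 3
159 = 1·148 + 11, so a_3 = 1
148 = 13·11 + 5, so a_4 = 13
11 = 2·5 + 1, so a_5 = 2
5 = 5·1 + 0, so a_6 = 5

[36; 4, 3, 1, 13, 2, 5]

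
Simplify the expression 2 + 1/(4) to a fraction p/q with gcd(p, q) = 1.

9/4

Compute successive convergents:
a_0 = 2: 2/1
a_1 = 4: 9/4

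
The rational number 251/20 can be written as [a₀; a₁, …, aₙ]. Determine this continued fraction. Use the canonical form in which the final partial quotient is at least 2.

[12; 1, 1, 4, 2]

Apply division with remainder until the remainder is 0:
⌊251/20⌋ = 12, remainder 11
⌊20/11⌋ = 1, remainder 9
⌊11/9⌋ = 1, remainder 2
⌊9/2⌋ = 4, remainder 1
⌊2/1⌋ = 2, remainder 0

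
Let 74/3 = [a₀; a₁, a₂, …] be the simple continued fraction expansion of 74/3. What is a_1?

1

74 = 24·3 + 2, so a_0 = 24
3 = 1·2 + 1, so a_1 = 1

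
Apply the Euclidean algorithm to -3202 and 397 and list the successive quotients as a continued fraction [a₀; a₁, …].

[-9; 1, 14, 3, 1, 2, 2]

Repeatedly divide and take the remainder:
-3202 = -9·397 + 371, so a_0 = -9
397 = 1·371 + 26, so a_1 = 1
371 = 14·26 + 7, so a_2 = 14
26 = 3·7 + 5, so a_3 = 3
7 = 1·5 + 2, so a_4 = 1
5 = 2·2 + 1, so a_5 = 2
2 = 2·1 + 0, so a_6 = 2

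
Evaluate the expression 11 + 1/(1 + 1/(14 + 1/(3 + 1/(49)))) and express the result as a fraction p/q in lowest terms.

a_0 = 11: 11/1
a_1 = 1: 12/1
a_2 = 14: 179/15
a_3 = 3: 549/46
a_4 = 49: 27080/2269

27080/2269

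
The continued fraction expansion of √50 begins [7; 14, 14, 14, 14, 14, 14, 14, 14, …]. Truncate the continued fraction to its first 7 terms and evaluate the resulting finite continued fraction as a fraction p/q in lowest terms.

54608393/7722793

Starting at the tail and folding back:
Start with 14.
14 + 1/(14/1) = 14 + 1/14 = 197/14
14 + 1/(197/14) = 14 + 14/197 = 2772/197
14 + 1/(2772/197) = 14 + 197/2772 = 39005/2772
14 + 1/(39005/2772) = 14 + 2772/39005 = 548842/39005
14 + 1/(548842/39005) = 14 + 39005/548842 = 7722793/548842
7 + 1/(7722793/548842) = 7 + 548842/7722793 = 54608393/7722793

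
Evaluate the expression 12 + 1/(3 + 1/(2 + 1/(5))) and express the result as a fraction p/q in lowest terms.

467/38

Starting at the tail and folding back:
Start with 5.
2 + 1/(5/1) = 2 + 1/5 = 11/5
3 + 1/(11/5) = 3 + 5/11 = 38/11
12 + 1/(38/11) = 12 + 11/38 = 467/38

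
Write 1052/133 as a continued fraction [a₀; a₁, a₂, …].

⌊1052/133⌋ = 7, remainder 121
⌊133/121⌋ = 1, remainder 12
⌊121/12⌋ = 10, remainder 1
⌊12/1⌋ = 12, remainder 0

[7; 1, 10, 12]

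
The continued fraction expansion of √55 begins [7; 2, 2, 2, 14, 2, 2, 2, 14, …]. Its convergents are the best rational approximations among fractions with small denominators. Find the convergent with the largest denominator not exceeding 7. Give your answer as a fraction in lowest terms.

a_0 = 7: 7/1  (≤ bound)
a_1 = 2: 15/2  (≤ bound)
a_2 = 2: 37/5  (≤ bound)
a_3 = 2: 89/12  (> 7, stop)

37/5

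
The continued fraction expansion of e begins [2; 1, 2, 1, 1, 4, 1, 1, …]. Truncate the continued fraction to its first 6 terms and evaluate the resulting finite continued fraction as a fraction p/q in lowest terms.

Start with 4.
1 + 1/(4/1) = 1 + 1/4 = 5/4
1 + 1/(5/4) = 1 + 4/5 = 9/5
2 + 1/(9/5) = 2 + 5/9 = 23/9
1 + 1/(23/9) = 1 + 9/23 = 32/23
2 + 1/(32/23) = 2 + 23/32 = 87/32

87/32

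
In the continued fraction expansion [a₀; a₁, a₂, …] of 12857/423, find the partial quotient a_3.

1

12857 ÷ 423 → quotient 30, remainder 167
423 ÷ 167 → quotient 2, remainder 89
167 ÷ 89 → quotient 1, remainder 78
89 ÷ 78 → quotient 1, remainder 11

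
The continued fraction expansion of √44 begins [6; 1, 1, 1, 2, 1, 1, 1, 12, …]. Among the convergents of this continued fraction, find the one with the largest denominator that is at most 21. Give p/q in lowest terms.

126/19

List convergents until the denominator exceeds the bound:
a_0 = 6: 6/1  (≤ bound)
a_1 = 1: 7/1  (≤ bound)
a_2 = 1: 13/2  (≤ bound)
a_3 = 1: 20/3  (≤ bound)
a_4 = 2: 53/8  (≤ bound)
a_5 = 1: 73/11  (≤ bound)
a_6 = 1: 126/19  (≤ bound)
a_7 = 1: 199/30  (> 21, stop)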